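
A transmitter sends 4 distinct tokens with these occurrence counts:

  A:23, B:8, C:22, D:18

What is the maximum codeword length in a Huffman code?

Merge the two lowest-weight nodes at each step:
merge B(8) and D(18): 26
merge C(22) and A(23): 45
merge 26 and 45: 71
The first pair merged (B, D) ends up deepest, at depth 2.

2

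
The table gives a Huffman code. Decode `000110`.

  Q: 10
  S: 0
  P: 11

Read left to right; each codeword is recognised as soon as it completes (prefix code):
  0→S | 0→S | 0→S | 11→P | 0→S
Decoded message: SSSPS

SSSPS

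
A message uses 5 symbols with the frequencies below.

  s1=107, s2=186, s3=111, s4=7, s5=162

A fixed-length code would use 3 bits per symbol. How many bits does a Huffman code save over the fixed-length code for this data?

459

Fixed-length: 3 bits × 573 symbols = 1719 bits.
Huffman merges:
s4(7) + s1(107) → 114
s3(111) + 114 → 225
s5(162) + s2(186) → 348
225 + 348 → 573
Huffman total = 114 + 225 + 348 + 573 = 1260 bits.
Saving = 1719 − 1260 = 459 bits.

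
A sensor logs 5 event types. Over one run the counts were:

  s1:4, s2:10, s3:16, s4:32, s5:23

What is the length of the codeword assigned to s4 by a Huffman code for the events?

Huffman merges, smallest pair first:
combine s1(4), s2(10) → 14
combine 14, s3(16) → 30
combine s5(23), 30 → 53
combine s4(32), 53 → 85
s4 sits one level below the root: a 1-bit codeword.

1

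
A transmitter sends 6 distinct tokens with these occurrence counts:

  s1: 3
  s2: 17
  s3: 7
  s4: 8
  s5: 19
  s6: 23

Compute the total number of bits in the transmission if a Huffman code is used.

Greedily combine the two least-frequent nodes:
combine s1(3), s3(7) → 10
combine s4(8), 10 → 18
combine s2(17), 18 → 35
combine s5(19), s6(23) → 42
combine 35, 42 → 77
Each symbol's bit-cost is frequency × depth; summing gives 182 bits (equivalently 10 + 18 + 35 + 42 + 77).

182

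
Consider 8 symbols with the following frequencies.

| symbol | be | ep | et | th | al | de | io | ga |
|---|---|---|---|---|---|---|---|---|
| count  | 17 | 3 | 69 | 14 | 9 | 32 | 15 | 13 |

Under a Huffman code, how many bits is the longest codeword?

5

Merge the two lowest-weight nodes at each step:
ep(3) + al(9) → 12
12 + ga(13) → 25
th(14) + io(15) → 29
be(17) + 25 → 42
29 + de(32) → 61
42 + 61 → 103
et(69) + 103 → 172
Maximum depth reached is 5.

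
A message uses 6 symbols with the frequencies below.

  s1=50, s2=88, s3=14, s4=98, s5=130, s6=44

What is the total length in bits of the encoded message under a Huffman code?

Merge the two smallest weights repeatedly:
combine s3(14), s6(44) → 58
combine s1(50), 58 → 108
combine s2(88), s4(98) → 186
combine 108, s5(130) → 238
combine 186, 238 → 424
The encoded length is the sum of every internal node's weight: 58 + 108 + 186 + 238 + 424 = 1014 bits.

1014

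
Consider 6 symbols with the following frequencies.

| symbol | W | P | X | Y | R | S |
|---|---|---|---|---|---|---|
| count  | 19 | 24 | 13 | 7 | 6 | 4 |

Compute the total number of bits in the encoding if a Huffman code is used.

173

Build the Huffman tree bottom-up:
combine S(4), R(6) → 10
combine Y(7), 10 → 17
combine X(13), 17 → 30
combine W(19), P(24) → 43
combine 30, 43 → 73
Each symbol's bit-cost is frequency × depth; summing gives 173 bits (equivalently 10 + 17 + 30 + 43 + 73).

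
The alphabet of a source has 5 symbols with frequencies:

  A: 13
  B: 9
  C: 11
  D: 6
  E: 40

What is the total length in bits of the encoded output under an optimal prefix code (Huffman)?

Merge the two smallest weights repeatedly:
merge D(6) and B(9): 15
merge C(11) and A(13): 24
merge 15 and 24: 39
merge 39 and E(40): 79
Total encoded bits = sum of merged weights = 15 + 24 + 39 + 79 = 157.

157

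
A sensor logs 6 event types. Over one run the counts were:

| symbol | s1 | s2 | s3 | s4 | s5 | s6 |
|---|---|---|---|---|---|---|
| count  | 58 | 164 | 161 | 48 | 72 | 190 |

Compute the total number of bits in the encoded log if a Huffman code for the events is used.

Build the Huffman tree bottom-up:
merge s4(48) and s1(58): 106
merge s5(72) and 106: 178
merge s3(161) and s2(164): 325
merge 178 and s6(190): 368
merge 325 and 368: 693
Each symbol's bit-cost is frequency × depth; summing gives 1670 bits (equivalently 106 + 178 + 325 + 368 + 693).

1670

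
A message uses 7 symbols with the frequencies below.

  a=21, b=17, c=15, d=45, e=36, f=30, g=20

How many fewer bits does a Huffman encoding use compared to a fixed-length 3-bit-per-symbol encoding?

49

Fixed-length: 3 bits × 184 symbols = 552 bits.
Huffman merges:
merge c(15) and b(17): 32
merge g(20) and a(21): 41
merge f(30) and 32: 62
merge e(36) and 41: 77
merge d(45) and 62: 107
merge 77 and 107: 184
Huffman total = 32 + 41 + 62 + 77 + 107 + 184 = 503 bits.
Saving = 552 − 503 = 49 bits.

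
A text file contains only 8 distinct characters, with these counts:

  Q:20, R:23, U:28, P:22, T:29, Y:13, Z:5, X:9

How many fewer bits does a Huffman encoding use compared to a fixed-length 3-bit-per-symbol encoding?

16

Fixed-length: 3 bits × 149 symbols = 447 bits.
Huffman merges:
combine Z(5), X(9) → 14
combine Y(13), 14 → 27
combine Q(20), P(22) → 42
combine R(23), 27 → 50
combine U(28), T(29) → 57
combine 42, 50 → 92
combine 57, 92 → 149
Huffman total = 14 + 27 + 42 + 50 + 57 + 92 + 149 = 431 bits.
Saving = 447 − 431 = 16 bits.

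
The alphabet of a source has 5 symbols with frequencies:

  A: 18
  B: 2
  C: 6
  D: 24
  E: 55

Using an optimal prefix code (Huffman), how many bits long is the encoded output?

Greedily combine the two least-frequent nodes:
merge B(2) and C(6): 8
merge 8 and A(18): 26
merge D(24) and 26: 50
merge 50 and E(55): 105
Total encoded bits = sum of merged weights = 8 + 26 + 50 + 105 = 189.

189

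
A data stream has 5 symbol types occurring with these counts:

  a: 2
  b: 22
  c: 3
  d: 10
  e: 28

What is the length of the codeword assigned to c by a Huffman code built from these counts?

Repeatedly merge the two smallest:
a(2) + c(3) → 5
5 + d(10) → 15
15 + b(22) → 37
e(28) + 37 → 65
c's leaf is at depth 4, giving a 4-bit codeword.

4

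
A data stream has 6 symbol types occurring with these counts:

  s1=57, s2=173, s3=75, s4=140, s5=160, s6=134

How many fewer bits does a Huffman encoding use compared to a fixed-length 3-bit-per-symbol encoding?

341

Fixed-length: 3 bits × 739 symbols = 2217 bits.
Huffman merges:
merge s1(57) and s3(75): 132
merge 132 and s6(134): 266
merge s4(140) and s5(160): 300
merge s2(173) and 266: 439
merge 300 and 439: 739
Huffman total = 132 + 266 + 300 + 439 + 739 = 1876 bits.
Saving = 2217 − 1876 = 341 bits.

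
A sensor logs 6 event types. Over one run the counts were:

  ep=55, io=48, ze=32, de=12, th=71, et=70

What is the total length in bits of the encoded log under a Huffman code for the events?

712

Build the Huffman tree bottom-up:
de(12) + ze(32) → 44
44 + io(48) → 92
ep(55) + et(70) → 125
th(71) + 92 → 163
125 + 163 → 288
Total encoded bits = sum of merged weights = 44 + 92 + 125 + 163 + 288 = 712.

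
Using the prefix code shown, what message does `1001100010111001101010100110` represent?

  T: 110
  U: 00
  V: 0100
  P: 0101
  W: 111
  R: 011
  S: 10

Read left to right; each codeword is recognised as soon as it completes (prefix code):
  10→S | 011→R | 00→U | 0101→P | 110→T | 011→R | 0101→P | 0100→V | 110→T
Decoded message: SRUPTRPVT

SRUPTRPVT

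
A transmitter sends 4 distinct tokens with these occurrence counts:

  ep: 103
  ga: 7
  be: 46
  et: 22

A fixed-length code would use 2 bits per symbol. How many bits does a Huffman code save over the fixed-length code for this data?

74

Fixed-length: 2 bits × 178 symbols = 356 bits.
Huffman merges:
merge ga(7) and et(22): 29
merge 29 and be(46): 75
merge 75 and ep(103): 178
Huffman total = 29 + 75 + 178 = 282 bits.
Saving = 356 − 282 = 74 bits.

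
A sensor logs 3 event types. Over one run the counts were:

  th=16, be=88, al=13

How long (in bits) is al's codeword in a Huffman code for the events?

2

Repeatedly merge the two smallest:
combine al(13), th(16) → 29
combine 29, be(88) → 117
al's leaf is at depth 2, giving a 2-bit codeword.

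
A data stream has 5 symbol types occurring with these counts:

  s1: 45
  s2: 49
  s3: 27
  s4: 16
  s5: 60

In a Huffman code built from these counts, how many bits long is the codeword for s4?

Repeatedly merge the two smallest:
s4(16) + s3(27) → 43
43 + s1(45) → 88
s2(49) + s5(60) → 109
88 + 109 → 197
The subtree containing s4 is merged 3 times, so code length = 3.

3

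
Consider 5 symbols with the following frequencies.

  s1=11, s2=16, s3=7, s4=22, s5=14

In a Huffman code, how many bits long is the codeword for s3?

Huffman merges, smallest pair first:
combine s3(7), s1(11) → 18
combine s5(14), s2(16) → 30
combine 18, s4(22) → 40
combine 30, 40 → 70
s3's leaf is at depth 3, giving a 3-bit codeword.

3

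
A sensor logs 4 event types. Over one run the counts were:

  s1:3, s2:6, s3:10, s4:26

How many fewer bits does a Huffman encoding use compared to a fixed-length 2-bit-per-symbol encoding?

Fixed-length: 2 bits × 45 symbols = 90 bits.
Huffman merges:
s1(3) + s2(6) → 9
9 + s3(10) → 19
19 + s4(26) → 45
Huffman total = 9 + 19 + 45 = 73 bits.
Saving = 90 − 73 = 17 bits.

17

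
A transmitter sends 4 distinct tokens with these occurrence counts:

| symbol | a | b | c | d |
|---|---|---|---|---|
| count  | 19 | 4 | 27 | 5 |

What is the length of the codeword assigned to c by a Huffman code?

Repeatedly merge the two smallest:
combine b(4), d(5) → 9
combine 9, a(19) → 28
combine c(27), 28 → 55
c is merged only at the final step, so code length = 1.

1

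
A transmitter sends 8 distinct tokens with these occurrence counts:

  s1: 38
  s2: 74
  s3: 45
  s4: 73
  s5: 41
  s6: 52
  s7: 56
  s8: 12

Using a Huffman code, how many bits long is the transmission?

1149

Greedily combine the two least-frequent nodes:
combine s8(12), s1(38) → 50
combine s5(41), s3(45) → 86
combine 50, s6(52) → 102
combine s7(56), s4(73) → 129
combine s2(74), 86 → 160
combine 102, 129 → 231
combine 160, 231 → 391
Total encoded bits = sum of merged weights = 50 + 86 + 102 + 129 + 160 + 231 + 391 = 1149.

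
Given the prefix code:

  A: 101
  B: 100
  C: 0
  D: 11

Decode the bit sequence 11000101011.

Read left to right; each codeword is recognised as soon as it completes (prefix code):
  11→D | 0→C | 0→C | 0→C | 101→A | 0→C | 11→D
Decoded message: DCCCACD

DCCCACD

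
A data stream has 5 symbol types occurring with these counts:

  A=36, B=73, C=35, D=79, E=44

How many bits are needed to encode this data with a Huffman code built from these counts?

Build the Huffman tree bottom-up:
C(35) + A(36) → 71
E(44) + 71 → 115
B(73) + D(79) → 152
115 + 152 → 267
Each symbol's bit-cost is frequency × depth; summing gives 605 bits (equivalently 71 + 115 + 152 + 267).

605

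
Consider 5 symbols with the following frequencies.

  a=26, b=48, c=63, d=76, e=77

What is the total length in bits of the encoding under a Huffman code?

654

Greedily combine the two least-frequent nodes:
merge a(26) and b(48): 74
merge c(63) and 74: 137
merge d(76) and e(77): 153
merge 137 and 153: 290
The encoded length is the sum of every internal node's weight: 74 + 137 + 153 + 290 = 654 bits.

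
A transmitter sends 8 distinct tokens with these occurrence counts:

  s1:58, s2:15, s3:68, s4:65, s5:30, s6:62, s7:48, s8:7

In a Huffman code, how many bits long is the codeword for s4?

2

Repeatedly merge the two smallest:
s8(7) + s2(15) → 22
22 + s5(30) → 52
s7(48) + 52 → 100
s1(58) + s6(62) → 120
s4(65) + s3(68) → 133
100 + 120 → 220
133 + 220 → 353
s4 sits 2 levels below the root, so its codeword is 2 bits.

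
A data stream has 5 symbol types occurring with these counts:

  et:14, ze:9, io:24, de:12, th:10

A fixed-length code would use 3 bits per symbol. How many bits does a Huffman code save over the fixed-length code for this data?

50

Fixed-length: 3 bits × 69 symbols = 207 bits.
Huffman merges:
ze(9) + th(10) → 19
de(12) + et(14) → 26
19 + io(24) → 43
26 + 43 → 69
Huffman total = 19 + 26 + 43 + 69 = 157 bits.
Saving = 207 − 157 = 50 bits.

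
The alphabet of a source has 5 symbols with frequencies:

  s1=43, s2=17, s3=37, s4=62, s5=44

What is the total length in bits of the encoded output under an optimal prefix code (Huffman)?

Merge the two smallest weights repeatedly:
s2(17) + s3(37) → 54
s1(43) + s5(44) → 87
54 + s4(62) → 116
87 + 116 → 203
Each symbol's bit-cost is frequency × depth; summing gives 460 bits (equivalently 54 + 87 + 116 + 203).

460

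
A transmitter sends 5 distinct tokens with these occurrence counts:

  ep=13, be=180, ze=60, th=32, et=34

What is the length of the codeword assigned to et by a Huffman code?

Huffman merges, smallest pair first:
ep(13) + th(32) → 45
et(34) + 45 → 79
ze(60) + 79 → 139
139 + be(180) → 319
et sits 3 levels below the root, so its codeword is 3 bits.

3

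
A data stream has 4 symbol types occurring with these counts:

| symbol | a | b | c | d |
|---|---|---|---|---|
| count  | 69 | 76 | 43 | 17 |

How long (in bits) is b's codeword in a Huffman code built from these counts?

Build the tree from the bottom:
merge d(17) and c(43): 60
merge 60 and a(69): 129
merge b(76) and 129: 205
b is a child of the root — depth 1, so its codeword is a single bit.

1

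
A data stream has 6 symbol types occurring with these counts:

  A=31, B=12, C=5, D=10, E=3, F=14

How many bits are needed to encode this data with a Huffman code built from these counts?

171

Greedily combine the two least-frequent nodes:
E(3) + C(5) → 8
8 + D(10) → 18
B(12) + F(14) → 26
18 + 26 → 44
A(31) + 44 → 75
Each symbol's bit-cost is frequency × depth; summing gives 171 bits (equivalently 8 + 18 + 26 + 44 + 75).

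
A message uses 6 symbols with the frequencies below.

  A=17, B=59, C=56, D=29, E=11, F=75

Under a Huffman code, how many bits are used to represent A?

Repeatedly merge the two smallest:
merge E(11) and A(17): 28
merge 28 and D(29): 57
merge C(56) and 57: 113
merge B(59) and F(75): 134
merge 113 and 134: 247
A sits 4 levels below the root, so its codeword is 4 bits.

4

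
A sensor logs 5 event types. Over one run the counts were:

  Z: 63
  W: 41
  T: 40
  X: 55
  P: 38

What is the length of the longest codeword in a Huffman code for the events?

3

Merge the two lowest-weight nodes at each step:
P(38) + T(40) → 78
W(41) + X(55) → 96
Z(63) + 78 → 141
96 + 141 → 237
Maximum depth reached is 3.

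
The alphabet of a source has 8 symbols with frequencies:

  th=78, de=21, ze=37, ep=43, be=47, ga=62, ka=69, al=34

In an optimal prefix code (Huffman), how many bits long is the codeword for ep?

Repeatedly merge the two smallest:
merge de(21) and al(34): 55
merge ze(37) and ep(43): 80
merge be(47) and 55: 102
merge ga(62) and ka(69): 131
merge th(78) and 80: 158
merge 102 and 131: 233
merge 158 and 233: 391
ep sits 3 levels below the root, so its codeword is 3 bits.

3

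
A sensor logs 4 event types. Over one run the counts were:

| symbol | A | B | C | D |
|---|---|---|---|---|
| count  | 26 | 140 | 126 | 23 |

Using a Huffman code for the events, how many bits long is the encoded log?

Build the Huffman tree bottom-up:
merge D(23) and A(26): 49
merge 49 and C(126): 175
merge B(140) and 175: 315
Total encoded bits = sum of merged weights = 49 + 175 + 315 = 539.

539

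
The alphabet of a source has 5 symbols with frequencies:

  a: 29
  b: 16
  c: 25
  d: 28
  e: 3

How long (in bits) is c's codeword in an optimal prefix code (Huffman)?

Repeatedly merge the two smallest:
merge e(3) and b(16): 19
merge 19 and c(25): 44
merge d(28) and a(29): 57
merge 44 and 57: 101
The subtree containing c is merged 2 times, so code length = 2.

2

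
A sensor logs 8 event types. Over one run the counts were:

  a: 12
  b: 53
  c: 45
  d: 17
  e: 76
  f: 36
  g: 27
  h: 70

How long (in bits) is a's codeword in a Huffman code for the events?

5

Repeatedly merge the two smallest:
a(12) + d(17) → 29
g(27) + 29 → 56
f(36) + c(45) → 81
b(53) + 56 → 109
h(70) + e(76) → 146
81 + 109 → 190
146 + 190 → 336
a's leaf is at depth 5, giving a 5-bit codeword.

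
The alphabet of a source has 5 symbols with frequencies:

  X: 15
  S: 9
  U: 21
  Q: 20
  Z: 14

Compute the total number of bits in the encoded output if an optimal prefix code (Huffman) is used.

Merge the two smallest weights repeatedly:
combine S(9), Z(14) → 23
combine X(15), Q(20) → 35
combine U(21), 23 → 44
combine 35, 44 → 79
Total encoded bits = sum of merged weights = 23 + 35 + 44 + 79 = 181.

181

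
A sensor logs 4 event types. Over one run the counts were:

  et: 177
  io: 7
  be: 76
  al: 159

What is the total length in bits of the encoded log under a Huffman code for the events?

744

Greedily combine the two least-frequent nodes:
merge io(7) and be(76): 83
merge 83 and al(159): 242
merge et(177) and 242: 419
The encoded length is the sum of every internal node's weight: 83 + 242 + 419 = 744 bits.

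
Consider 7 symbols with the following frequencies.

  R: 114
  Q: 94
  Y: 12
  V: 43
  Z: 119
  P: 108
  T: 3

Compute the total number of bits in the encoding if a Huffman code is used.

1211

Build the Huffman tree bottom-up:
combine T(3), Y(12) → 15
combine 15, V(43) → 58
combine 58, Q(94) → 152
combine P(108), R(114) → 222
combine Z(119), 152 → 271
combine 222, 271 → 493
Each symbol's bit-cost is frequency × depth; summing gives 1211 bits (equivalently 15 + 58 + 152 + 222 + 271 + 493).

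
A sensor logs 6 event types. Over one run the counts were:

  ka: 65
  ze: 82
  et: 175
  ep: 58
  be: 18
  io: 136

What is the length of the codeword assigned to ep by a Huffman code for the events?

Repeatedly merge the two smallest:
combine be(18), ep(58) → 76
combine ka(65), 76 → 141
combine ze(82), io(136) → 218
combine 141, et(175) → 316
combine 218, 316 → 534
The subtree containing ep is merged 4 times, so code length = 4.

4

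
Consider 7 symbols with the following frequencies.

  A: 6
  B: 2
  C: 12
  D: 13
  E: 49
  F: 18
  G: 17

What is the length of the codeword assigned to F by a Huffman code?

Build the tree from the bottom:
merge B(2) and A(6): 8
merge 8 and C(12): 20
merge D(13) and G(17): 30
merge F(18) and 20: 38
merge 30 and 38: 68
merge E(49) and 68: 117
F's leaf is at depth 3, giving a 3-bit codeword.

3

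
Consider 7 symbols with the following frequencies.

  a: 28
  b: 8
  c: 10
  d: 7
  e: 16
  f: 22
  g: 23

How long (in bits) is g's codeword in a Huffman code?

2

Repeatedly merge the two smallest:
d(7) + b(8) → 15
c(10) + 15 → 25
e(16) + f(22) → 38
g(23) + 25 → 48
a(28) + 38 → 66
48 + 66 → 114
g sits 2 levels below the root, so its codeword is 2 bits.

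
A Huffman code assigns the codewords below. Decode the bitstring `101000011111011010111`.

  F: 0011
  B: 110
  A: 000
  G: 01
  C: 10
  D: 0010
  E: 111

Read left to right; each codeword is recognised as soon as it completes (prefix code):
  10→C | 10→C | 000→A | 111→E | 110→B | 110→B | 10→C | 111→E
Decoded message: CCAEBBCE

CCAEBBCE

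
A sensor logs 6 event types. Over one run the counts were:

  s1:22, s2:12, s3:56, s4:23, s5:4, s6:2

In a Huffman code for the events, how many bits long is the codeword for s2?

Repeatedly merge the two smallest:
s6(2) + s5(4) → 6
6 + s2(12) → 18
18 + s1(22) → 40
s4(23) + 40 → 63
s3(56) + 63 → 119
The subtree containing s2 is merged 4 times, so code length = 4.

4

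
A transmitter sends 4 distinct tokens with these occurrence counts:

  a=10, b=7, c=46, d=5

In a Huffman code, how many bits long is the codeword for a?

Huffman merges, smallest pair first:
merge d(5) and b(7): 12
merge a(10) and 12: 22
merge 22 and c(46): 68
a sits 2 levels below the root, so its codeword is 2 bits.

2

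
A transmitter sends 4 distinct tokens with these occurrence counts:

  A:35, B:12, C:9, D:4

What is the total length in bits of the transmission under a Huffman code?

98

Build the Huffman tree bottom-up:
combine D(4), C(9) → 13
combine B(12), 13 → 25
combine 25, A(35) → 60
Total encoded bits = sum of merged weights = 13 + 25 + 60 = 98.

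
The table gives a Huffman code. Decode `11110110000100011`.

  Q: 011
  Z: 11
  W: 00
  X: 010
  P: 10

ZZQWWPWZ

Read left to right; each codeword is recognised as soon as it completes (prefix code):
  11→Z | 11→Z | 011→Q | 00→W | 00→W | 10→P | 00→W | 11→Z
Decoded message: ZZQWWPWZ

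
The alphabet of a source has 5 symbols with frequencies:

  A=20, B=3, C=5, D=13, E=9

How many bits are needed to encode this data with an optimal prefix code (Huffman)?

105

Greedily combine the two least-frequent nodes:
B(3) + C(5) → 8
8 + E(9) → 17
D(13) + 17 → 30
A(20) + 30 → 50
Each symbol's bit-cost is frequency × depth; summing gives 105 bits (equivalently 8 + 17 + 30 + 50).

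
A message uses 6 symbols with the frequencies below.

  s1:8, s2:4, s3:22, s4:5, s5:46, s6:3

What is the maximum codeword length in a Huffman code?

Merge the two lowest-weight nodes at each step:
combine s6(3), s2(4) → 7
combine s4(5), 7 → 12
combine s1(8), 12 → 20
combine 20, s3(22) → 42
combine 42, s5(46) → 88
The rarest symbols sit at the bottom; the longest codeword is 5 bits.

5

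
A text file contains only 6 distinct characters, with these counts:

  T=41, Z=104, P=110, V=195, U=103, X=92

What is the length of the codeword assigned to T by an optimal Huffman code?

3

Build the tree from the bottom:
combine T(41), X(92) → 133
combine U(103), Z(104) → 207
combine P(110), 133 → 243
combine V(195), 207 → 402
combine 243, 402 → 645
T sits 3 levels below the root, so its codeword is 3 bits.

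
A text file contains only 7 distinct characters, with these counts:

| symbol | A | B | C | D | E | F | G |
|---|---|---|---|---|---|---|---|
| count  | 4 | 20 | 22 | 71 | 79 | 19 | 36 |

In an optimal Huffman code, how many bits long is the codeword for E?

2

Huffman merges, smallest pair first:
merge A(4) and F(19): 23
merge B(20) and C(22): 42
merge 23 and G(36): 59
merge 42 and 59: 101
merge D(71) and E(79): 150
merge 101 and 150: 251
E sits 2 levels below the root, so its codeword is 2 bits.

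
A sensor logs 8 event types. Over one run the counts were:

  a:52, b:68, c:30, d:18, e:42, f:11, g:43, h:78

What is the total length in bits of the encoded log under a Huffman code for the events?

Build the Huffman tree bottom-up:
merge f(11) and d(18): 29
merge 29 and c(30): 59
merge e(42) and g(43): 85
merge a(52) and 59: 111
merge b(68) and h(78): 146
merge 85 and 111: 196
merge 146 and 196: 342
Each symbol's bit-cost is frequency × depth; summing gives 968 bits (equivalently 29 + 59 + 85 + 111 + 146 + 196 + 342).

968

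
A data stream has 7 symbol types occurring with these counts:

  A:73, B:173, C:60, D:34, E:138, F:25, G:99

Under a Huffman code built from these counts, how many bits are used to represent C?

Huffman merges, smallest pair first:
merge F(25) and D(34): 59
merge 59 and C(60): 119
merge A(73) and G(99): 172
merge 119 and E(138): 257
merge 172 and B(173): 345
merge 257 and 345: 602
C's leaf is at depth 3, giving a 3-bit codeword.

3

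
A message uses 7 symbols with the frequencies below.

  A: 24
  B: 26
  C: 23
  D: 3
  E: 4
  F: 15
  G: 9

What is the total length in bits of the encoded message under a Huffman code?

Merge the two smallest weights repeatedly:
merge D(3) and E(4): 7
merge 7 and G(9): 16
merge F(15) and 16: 31
merge C(23) and A(24): 47
merge B(26) and 31: 57
merge 47 and 57: 104
Each symbol's bit-cost is frequency × depth; summing gives 262 bits (equivalently 7 + 16 + 31 + 47 + 57 + 104).

262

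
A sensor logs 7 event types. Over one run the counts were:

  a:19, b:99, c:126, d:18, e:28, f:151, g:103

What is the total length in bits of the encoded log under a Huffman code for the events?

Greedily combine the two least-frequent nodes:
d(18) + a(19) → 37
e(28) + 37 → 65
65 + b(99) → 164
g(103) + c(126) → 229
f(151) + 164 → 315
229 + 315 → 544
Total encoded bits = sum of merged weights = 37 + 65 + 164 + 229 + 315 + 544 = 1354.

1354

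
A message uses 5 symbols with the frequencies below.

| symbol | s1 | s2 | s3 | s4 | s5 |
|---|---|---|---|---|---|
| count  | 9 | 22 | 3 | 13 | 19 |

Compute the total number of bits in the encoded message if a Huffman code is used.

144

Greedily combine the two least-frequent nodes:
s3(3) + s1(9) → 12
12 + s4(13) → 25
s5(19) + s2(22) → 41
25 + 41 → 66
Total encoded bits = sum of merged weights = 12 + 25 + 41 + 66 = 144.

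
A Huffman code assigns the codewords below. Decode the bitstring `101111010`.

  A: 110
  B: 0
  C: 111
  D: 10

DCDD

Read left to right; each codeword is recognised as soon as it completes (prefix code):
  10→D | 111→C | 10→D | 10→D
Decoded message: DCDD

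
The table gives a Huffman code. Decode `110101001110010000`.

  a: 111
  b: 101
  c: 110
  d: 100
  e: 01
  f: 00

Read left to right; each codeword is recognised as soon as it completes (prefix code):
  110→c | 101→b | 00→f | 111→a | 00→f | 100→d | 00→f
Decoded message: cbfafdf

cbfafdf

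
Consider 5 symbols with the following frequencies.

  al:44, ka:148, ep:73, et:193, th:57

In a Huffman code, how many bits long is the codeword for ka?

2

Repeatedly merge the two smallest:
al(44) + th(57) → 101
ep(73) + 101 → 174
ka(148) + 174 → 322
et(193) + 322 → 515
The subtree containing ka is merged 2 times, so code length = 2.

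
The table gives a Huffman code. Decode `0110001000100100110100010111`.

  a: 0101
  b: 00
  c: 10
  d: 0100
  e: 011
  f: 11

ebddcedaf

Read left to right; each codeword is recognised as soon as it completes (prefix code):
  011→e | 00→b | 0100→d | 0100→d | 10→c | 011→e | 0100→d | 0101→a | 11→f
Decoded message: ebddcedaf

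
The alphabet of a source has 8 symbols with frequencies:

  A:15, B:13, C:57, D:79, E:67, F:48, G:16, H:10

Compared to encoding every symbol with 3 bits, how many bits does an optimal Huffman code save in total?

Fixed-length: 3 bits × 305 symbols = 915 bits.
Huffman merges:
H(10) + B(13) → 23
A(15) + G(16) → 31
23 + 31 → 54
F(48) + 54 → 102
C(57) + E(67) → 124
D(79) + 102 → 181
124 + 181 → 305
Huffman total = 23 + 31 + 54 + 102 + 124 + 181 + 305 = 820 bits.
Saving = 915 − 820 = 95 bits.

95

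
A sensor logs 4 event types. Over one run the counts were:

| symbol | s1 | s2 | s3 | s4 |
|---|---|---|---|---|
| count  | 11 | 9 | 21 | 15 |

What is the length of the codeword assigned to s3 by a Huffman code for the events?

Build the tree from the bottom:
s2(9) + s1(11) → 20
s4(15) + 20 → 35
s3(21) + 35 → 56
s3 is a child of the root — depth 1, so its codeword is a single bit.

1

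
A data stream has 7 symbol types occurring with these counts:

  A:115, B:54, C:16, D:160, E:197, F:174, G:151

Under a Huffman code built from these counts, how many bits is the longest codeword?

4

Merge the two lowest-weight nodes at each step:
C(16) + B(54) → 70
70 + A(115) → 185
G(151) + D(160) → 311
F(174) + 185 → 359
E(197) + 311 → 508
359 + 508 → 867
The first pair merged (C, B) ends up deepest, at depth 4.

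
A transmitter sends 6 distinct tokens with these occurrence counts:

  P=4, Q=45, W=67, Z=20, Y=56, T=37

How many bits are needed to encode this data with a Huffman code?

Greedily combine the two least-frequent nodes:
P(4) + Z(20) → 24
24 + T(37) → 61
Q(45) + Y(56) → 101
61 + W(67) → 128
101 + 128 → 229
The encoded length is the sum of every internal node's weight: 24 + 61 + 101 + 128 + 229 = 543 bits.

543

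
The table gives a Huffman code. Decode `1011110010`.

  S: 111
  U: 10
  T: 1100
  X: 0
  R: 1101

Read left to right; each codeword is recognised as soon as it completes (prefix code):
  10→U | 111→S | 10→U | 0→X | 10→U
Decoded message: USUXU

USUXU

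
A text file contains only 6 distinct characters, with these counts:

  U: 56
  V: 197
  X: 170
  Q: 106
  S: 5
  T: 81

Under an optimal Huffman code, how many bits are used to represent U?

4

Huffman merges, smallest pair first:
S(5) + U(56) → 61
61 + T(81) → 142
Q(106) + 142 → 248
X(170) + V(197) → 367
248 + 367 → 615
The subtree containing U is merged 4 times, so code length = 4.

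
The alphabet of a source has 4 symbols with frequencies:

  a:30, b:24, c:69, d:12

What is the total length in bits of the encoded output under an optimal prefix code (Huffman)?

237

Merge the two smallest weights repeatedly:
combine d(12), b(24) → 36
combine a(30), 36 → 66
combine 66, c(69) → 135
Total encoded bits = sum of merged weights = 36 + 66 + 135 = 237.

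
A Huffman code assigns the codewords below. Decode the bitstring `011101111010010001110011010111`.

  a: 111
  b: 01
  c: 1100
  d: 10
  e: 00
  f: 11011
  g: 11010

bfgbebcga

Read left to right; each codeword is recognised as soon as it completes (prefix code):
  01→b | 11011→f | 11010→g | 01→b | 00→e | 01→b | 1100→c | 11010→g | 111→a
Decoded message: bfgbebcga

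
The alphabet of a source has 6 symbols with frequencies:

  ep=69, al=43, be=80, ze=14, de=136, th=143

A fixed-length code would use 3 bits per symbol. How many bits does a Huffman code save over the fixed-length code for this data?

Fixed-length: 3 bits × 485 symbols = 1455 bits.
Huffman merges:
ze(14) + al(43) → 57
57 + ep(69) → 126
be(80) + 126 → 206
de(136) + th(143) → 279
206 + 279 → 485
Huffman total = 57 + 126 + 206 + 279 + 485 = 1153 bits.
Saving = 1455 − 1153 = 302 bits.

302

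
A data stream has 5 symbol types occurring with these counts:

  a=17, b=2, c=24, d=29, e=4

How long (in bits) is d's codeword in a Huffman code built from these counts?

Huffman merges, smallest pair first:
combine b(2), e(4) → 6
combine 6, a(17) → 23
combine 23, c(24) → 47
combine d(29), 47 → 76
d is merged only at the final step, so code length = 1.

1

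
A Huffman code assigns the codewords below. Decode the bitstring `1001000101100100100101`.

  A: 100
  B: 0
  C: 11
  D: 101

AABDAAAD

Read left to right; each codeword is recognised as soon as it completes (prefix code):
  100→A | 100→A | 0→B | 101→D | 100→A | 100→A | 100→A | 101→D
Decoded message: AABDAAAD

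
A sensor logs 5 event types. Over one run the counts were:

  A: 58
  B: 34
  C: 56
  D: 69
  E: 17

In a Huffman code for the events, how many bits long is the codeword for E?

3

Repeatedly merge the two smallest:
E(17) + B(34) → 51
51 + C(56) → 107
A(58) + D(69) → 127
107 + 127 → 234
The subtree containing E is merged 3 times, so code length = 3.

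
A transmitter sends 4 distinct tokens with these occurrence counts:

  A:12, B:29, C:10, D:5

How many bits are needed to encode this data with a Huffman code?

98

Merge the two smallest weights repeatedly:
combine D(5), C(10) → 15
combine A(12), 15 → 27
combine 27, B(29) → 56
Total encoded bits = sum of merged weights = 15 + 27 + 56 = 98.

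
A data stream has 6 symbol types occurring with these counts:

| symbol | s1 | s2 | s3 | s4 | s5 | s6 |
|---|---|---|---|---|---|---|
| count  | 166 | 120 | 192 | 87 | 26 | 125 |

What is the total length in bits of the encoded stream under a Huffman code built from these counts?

Build the Huffman tree bottom-up:
combine s5(26), s4(87) → 113
combine 113, s2(120) → 233
combine s6(125), s1(166) → 291
combine s3(192), 233 → 425
combine 291, 425 → 716
Total encoded bits = sum of merged weights = 113 + 233 + 291 + 425 + 716 = 1778.

1778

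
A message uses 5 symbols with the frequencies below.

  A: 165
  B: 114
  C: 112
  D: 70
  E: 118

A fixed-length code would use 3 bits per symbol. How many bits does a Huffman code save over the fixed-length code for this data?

Fixed-length: 3 bits × 579 symbols = 1737 bits.
Huffman merges:
merge D(70) and C(112): 182
merge B(114) and E(118): 232
merge A(165) and 182: 347
merge 232 and 347: 579
Huffman total = 182 + 232 + 347 + 579 = 1340 bits.
Saving = 1737 − 1340 = 397 bits.

397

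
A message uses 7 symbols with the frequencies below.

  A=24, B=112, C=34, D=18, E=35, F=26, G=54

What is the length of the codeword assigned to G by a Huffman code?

2

Huffman merges, smallest pair first:
combine D(18), A(24) → 42
combine F(26), C(34) → 60
combine E(35), 42 → 77
combine G(54), 60 → 114
combine 77, B(112) → 189
combine 114, 189 → 303
G sits 2 levels below the root, so its codeword is 2 bits.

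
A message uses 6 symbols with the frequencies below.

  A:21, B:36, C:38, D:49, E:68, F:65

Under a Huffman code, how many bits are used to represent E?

Huffman merges, smallest pair first:
combine A(21), B(36) → 57
combine C(38), D(49) → 87
combine 57, F(65) → 122
combine E(68), 87 → 155
combine 122, 155 → 277
E sits 2 levels below the root, so its codeword is 2 bits.

2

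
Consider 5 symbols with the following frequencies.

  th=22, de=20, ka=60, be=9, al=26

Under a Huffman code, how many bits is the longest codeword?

3

Merge the two lowest-weight nodes at each step:
be(9) + de(20) → 29
th(22) + al(26) → 48
29 + 48 → 77
ka(60) + 77 → 137
Maximum depth reached is 3.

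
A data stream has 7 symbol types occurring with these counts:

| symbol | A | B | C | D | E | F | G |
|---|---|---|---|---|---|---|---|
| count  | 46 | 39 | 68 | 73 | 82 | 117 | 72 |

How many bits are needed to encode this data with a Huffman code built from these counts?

Greedily combine the two least-frequent nodes:
B(39) + A(46) → 85
C(68) + G(72) → 140
D(73) + E(82) → 155
85 + F(117) → 202
140 + 155 → 295
202 + 295 → 497
Total encoded bits = sum of merged weights = 85 + 140 + 155 + 202 + 295 + 497 = 1374.

1374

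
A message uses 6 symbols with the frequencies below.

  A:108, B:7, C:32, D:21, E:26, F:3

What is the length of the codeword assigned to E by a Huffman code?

Build the tree from the bottom:
F(3) + B(7) → 10
10 + D(21) → 31
E(26) + 31 → 57
C(32) + 57 → 89
89 + A(108) → 197
The subtree containing E is merged 3 times, so code length = 3.

3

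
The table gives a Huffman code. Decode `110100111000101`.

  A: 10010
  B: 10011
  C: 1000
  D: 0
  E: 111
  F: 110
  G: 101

FBCG

Read left to right; each codeword is recognised as soon as it completes (prefix code):
  110→F | 10011→B | 1000→C | 101→G
Decoded message: FBCG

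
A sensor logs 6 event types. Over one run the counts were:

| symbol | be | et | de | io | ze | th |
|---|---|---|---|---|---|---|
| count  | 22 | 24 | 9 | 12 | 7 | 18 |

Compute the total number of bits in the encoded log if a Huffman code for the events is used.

Greedily combine the two least-frequent nodes:
ze(7) + de(9) → 16
io(12) + 16 → 28
th(18) + be(22) → 40
et(24) + 28 → 52
40 + 52 → 92
Total encoded bits = sum of merged weights = 16 + 28 + 40 + 52 + 92 = 228.

228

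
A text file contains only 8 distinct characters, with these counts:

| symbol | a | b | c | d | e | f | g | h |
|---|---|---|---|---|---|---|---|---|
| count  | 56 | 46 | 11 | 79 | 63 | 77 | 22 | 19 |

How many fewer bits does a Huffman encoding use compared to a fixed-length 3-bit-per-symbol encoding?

74

Fixed-length: 3 bits × 373 symbols = 1119 bits.
Huffman merges:
combine c(11), h(19) → 30
combine g(22), 30 → 52
combine b(46), 52 → 98
combine a(56), e(63) → 119
combine f(77), d(79) → 156
combine 98, 119 → 217
combine 156, 217 → 373
Huffman total = 30 + 52 + 98 + 119 + 156 + 217 + 373 = 1045 bits.
Saving = 1119 − 1045 = 74 bits.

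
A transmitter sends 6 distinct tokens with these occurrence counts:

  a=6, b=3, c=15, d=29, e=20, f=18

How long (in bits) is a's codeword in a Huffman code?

4

Repeatedly merge the two smallest:
b(3) + a(6) → 9
9 + c(15) → 24
f(18) + e(20) → 38
24 + d(29) → 53
38 + 53 → 91
a sits 4 levels below the root, so its codeword is 4 bits.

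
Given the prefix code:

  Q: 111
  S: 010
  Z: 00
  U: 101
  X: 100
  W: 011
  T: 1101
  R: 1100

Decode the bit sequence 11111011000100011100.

Read left to right; each codeword is recognised as soon as it completes (prefix code):
  111→Q | 1101→T | 100→X | 010→S | 00→Z | 111→Q | 00→Z
Decoded message: QTXSZQZ

QTXSZQZ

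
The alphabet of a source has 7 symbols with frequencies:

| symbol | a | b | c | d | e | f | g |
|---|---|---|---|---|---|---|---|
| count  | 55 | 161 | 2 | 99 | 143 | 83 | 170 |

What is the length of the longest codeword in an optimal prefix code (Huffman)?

Merge the two lowest-weight nodes at each step:
combine c(2), a(55) → 57
combine 57, f(83) → 140
combine d(99), 140 → 239
combine e(143), b(161) → 304
combine g(170), 239 → 409
combine 304, 409 → 713
Maximum depth reached is 5.

5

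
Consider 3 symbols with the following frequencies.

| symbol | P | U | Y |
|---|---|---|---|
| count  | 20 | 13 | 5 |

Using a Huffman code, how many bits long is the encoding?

56

Greedily combine the two least-frequent nodes:
merge Y(5) and U(13): 18
merge 18 and P(20): 38
Total encoded bits = sum of merged weights = 18 + 38 = 56.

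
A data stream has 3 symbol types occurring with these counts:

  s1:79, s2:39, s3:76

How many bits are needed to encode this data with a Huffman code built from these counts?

309

Merge the two smallest weights repeatedly:
merge s2(39) and s3(76): 115
merge s1(79) and 115: 194
Total encoded bits = sum of merged weights = 115 + 194 = 309.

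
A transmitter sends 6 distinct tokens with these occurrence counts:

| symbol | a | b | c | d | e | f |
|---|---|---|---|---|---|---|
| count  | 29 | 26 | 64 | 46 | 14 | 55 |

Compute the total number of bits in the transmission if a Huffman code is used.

577

Build the Huffman tree bottom-up:
combine e(14), b(26) → 40
combine a(29), 40 → 69
combine d(46), f(55) → 101
combine c(64), 69 → 133
combine 101, 133 → 234
Total encoded bits = sum of merged weights = 40 + 69 + 101 + 133 + 234 = 577.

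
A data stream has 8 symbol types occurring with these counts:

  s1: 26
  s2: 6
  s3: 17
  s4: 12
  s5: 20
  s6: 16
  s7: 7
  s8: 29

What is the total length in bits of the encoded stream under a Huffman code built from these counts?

Build the Huffman tree bottom-up:
merge s2(6) and s7(7): 13
merge s4(12) and 13: 25
merge s6(16) and s3(17): 33
merge s5(20) and 25: 45
merge s1(26) and s8(29): 55
merge 33 and 45: 78
merge 55 and 78: 133
The encoded length is the sum of every internal node's weight: 13 + 25 + 33 + 45 + 55 + 78 + 133 = 382 bits.

382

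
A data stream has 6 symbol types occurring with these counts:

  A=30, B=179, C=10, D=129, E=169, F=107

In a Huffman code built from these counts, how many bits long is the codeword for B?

2

Repeatedly merge the two smallest:
C(10) + A(30) → 40
40 + F(107) → 147
D(129) + 147 → 276
E(169) + B(179) → 348
276 + 348 → 624
The subtree containing B is merged 2 times, so code length = 2.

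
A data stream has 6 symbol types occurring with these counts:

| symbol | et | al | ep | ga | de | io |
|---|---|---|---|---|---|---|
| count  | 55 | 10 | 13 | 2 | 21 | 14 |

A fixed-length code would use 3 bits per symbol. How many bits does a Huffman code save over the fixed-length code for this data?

98

Fixed-length: 3 bits × 115 symbols = 345 bits.
Huffman merges:
ga(2) + al(10) → 12
12 + ep(13) → 25
io(14) + de(21) → 35
25 + 35 → 60
et(55) + 60 → 115
Huffman total = 12 + 25 + 35 + 60 + 115 = 247 bits.
Saving = 345 − 247 = 98 bits.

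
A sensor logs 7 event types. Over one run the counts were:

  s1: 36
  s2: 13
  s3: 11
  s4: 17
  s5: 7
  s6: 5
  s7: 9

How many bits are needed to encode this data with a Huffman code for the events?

253

Build the Huffman tree bottom-up:
merge s6(5) and s5(7): 12
merge s7(9) and s3(11): 20
merge 12 and s2(13): 25
merge s4(17) and 20: 37
merge 25 and s1(36): 61
merge 37 and 61: 98
Each symbol's bit-cost is frequency × depth; summing gives 253 bits (equivalently 12 + 20 + 25 + 37 + 61 + 98).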